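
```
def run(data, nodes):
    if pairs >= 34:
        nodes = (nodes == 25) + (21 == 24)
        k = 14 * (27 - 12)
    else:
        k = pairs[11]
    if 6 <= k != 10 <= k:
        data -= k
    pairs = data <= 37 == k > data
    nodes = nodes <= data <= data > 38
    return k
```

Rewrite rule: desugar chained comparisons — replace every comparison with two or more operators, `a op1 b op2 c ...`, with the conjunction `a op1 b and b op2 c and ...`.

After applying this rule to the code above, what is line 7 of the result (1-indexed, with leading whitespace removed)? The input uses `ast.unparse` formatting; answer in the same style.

if 6 <= k and k != 10 and (10 <= k):

Transformed code:
def run(data, nodes):
    if pairs >= 34:
        nodes = (nodes == 25) + (21 == 24)
        k = 14 * (27 - 12)
    else:
        k = pairs[11]
    if 6 <= k and k != 10 and (10 <= k):
        data -= k
    pairs = data <= 37 and 37 == k and (k > data)
    nodes = nodes <= data and data <= data and (data > 38)
    return k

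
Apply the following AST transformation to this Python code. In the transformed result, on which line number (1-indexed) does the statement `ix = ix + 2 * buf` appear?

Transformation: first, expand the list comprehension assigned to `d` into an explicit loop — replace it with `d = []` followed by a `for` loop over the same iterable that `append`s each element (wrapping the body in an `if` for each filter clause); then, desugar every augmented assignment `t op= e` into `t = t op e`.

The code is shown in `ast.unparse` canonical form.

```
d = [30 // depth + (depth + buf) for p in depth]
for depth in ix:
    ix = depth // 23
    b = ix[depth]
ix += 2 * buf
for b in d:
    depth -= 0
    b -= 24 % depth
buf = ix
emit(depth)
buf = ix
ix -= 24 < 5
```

7

Transformed code:
d = []
for p in depth:
    d.append(30 // depth + (depth + buf))
for depth in ix:
    ix = depth // 23
    b = ix[depth]
ix = ix + 2 * buf
for b in d:
    depth = depth - 0
    b = b - 24 % depth
buf = ix
emit(depth)
buf = ix
ix = ix - (24 < 5)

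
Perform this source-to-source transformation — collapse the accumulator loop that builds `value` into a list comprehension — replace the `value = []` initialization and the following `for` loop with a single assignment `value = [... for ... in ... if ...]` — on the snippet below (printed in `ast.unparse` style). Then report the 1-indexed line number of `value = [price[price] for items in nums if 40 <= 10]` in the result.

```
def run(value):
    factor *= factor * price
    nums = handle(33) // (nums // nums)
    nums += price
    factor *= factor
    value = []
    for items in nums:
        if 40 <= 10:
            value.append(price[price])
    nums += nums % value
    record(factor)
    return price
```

6

Transformed code:
def run(value):
    factor *= factor * price
    nums = handle(33) // (nums // nums)
    nums += price
    factor *= factor
    value = [price[price] for items in nums if 40 <= 10]
    nums += nums % value
    record(factor)
    return price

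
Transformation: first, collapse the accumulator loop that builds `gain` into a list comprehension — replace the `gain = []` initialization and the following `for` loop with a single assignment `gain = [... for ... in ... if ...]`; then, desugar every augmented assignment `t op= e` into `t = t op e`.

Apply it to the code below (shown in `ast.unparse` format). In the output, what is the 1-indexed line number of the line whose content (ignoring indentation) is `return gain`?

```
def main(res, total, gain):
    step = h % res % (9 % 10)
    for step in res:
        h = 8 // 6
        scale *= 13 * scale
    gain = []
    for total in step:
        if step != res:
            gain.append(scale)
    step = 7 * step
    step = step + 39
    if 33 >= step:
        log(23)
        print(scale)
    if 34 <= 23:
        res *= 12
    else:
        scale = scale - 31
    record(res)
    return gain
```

Transformed code:
def main(res, total, gain):
    step = h % res % (9 % 10)
    for step in res:
        h = 8 // 6
        scale = scale * (13 * scale)
    gain = [scale for total in step if step != res]
    step = 7 * step
    step = step + 39
    if 33 >= step:
        log(23)
        print(scale)
    if 34 <= 23:
        res = res * 12
    else:
        scale = scale - 31
    record(res)
    return gain

17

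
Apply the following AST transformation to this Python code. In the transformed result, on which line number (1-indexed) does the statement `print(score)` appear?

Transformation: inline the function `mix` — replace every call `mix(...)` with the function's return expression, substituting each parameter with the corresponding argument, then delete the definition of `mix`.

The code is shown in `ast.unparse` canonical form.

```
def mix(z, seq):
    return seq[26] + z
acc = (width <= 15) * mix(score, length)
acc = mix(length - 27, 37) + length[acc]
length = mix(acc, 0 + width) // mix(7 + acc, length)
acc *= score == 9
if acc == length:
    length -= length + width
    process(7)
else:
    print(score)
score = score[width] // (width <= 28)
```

Transformed code:
acc = (width <= 15) * (length[26] + score)
acc = 37[26] + (length - 27) + length[acc]
length = ((0 + width)[26] + acc) // (length[26] + (7 + acc))
acc *= score == 9
if acc == length:
    length -= length + width
    process(7)
else:
    print(score)
score = score[width] // (width <= 28)

9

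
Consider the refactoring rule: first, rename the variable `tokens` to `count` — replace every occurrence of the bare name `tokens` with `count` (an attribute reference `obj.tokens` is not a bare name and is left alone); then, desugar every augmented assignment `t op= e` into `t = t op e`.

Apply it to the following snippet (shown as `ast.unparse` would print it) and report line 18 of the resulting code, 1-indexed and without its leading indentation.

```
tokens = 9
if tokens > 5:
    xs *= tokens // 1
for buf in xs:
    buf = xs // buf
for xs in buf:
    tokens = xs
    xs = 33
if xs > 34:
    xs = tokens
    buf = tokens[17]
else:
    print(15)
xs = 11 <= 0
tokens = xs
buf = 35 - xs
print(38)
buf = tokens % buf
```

buf = count % buf

Transformed code:
count = 9
if count > 5:
    xs = xs * (count // 1)
for buf in xs:
    buf = xs // buf
for xs in buf:
    count = xs
    xs = 33
if xs > 34:
    xs = count
    buf = count[17]
else:
    print(15)
xs = 11 <= 0
count = xs
buf = 35 - xs
print(38)
buf = count % buf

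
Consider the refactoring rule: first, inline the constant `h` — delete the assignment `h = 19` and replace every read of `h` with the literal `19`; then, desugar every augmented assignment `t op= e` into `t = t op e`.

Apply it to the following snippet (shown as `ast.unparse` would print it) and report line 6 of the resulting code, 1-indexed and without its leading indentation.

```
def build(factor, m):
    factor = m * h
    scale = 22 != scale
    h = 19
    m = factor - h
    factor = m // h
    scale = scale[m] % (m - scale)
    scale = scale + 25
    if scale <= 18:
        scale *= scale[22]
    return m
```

scale = scale[m] % (m - scale)

Transformed code:
def build(factor, m):
    factor = m * 19
    scale = 22 != scale
    m = factor - 19
    factor = m // 19
    scale = scale[m] % (m - scale)
    scale = scale + 25
    if scale <= 18:
        scale = scale * scale[22]
    return m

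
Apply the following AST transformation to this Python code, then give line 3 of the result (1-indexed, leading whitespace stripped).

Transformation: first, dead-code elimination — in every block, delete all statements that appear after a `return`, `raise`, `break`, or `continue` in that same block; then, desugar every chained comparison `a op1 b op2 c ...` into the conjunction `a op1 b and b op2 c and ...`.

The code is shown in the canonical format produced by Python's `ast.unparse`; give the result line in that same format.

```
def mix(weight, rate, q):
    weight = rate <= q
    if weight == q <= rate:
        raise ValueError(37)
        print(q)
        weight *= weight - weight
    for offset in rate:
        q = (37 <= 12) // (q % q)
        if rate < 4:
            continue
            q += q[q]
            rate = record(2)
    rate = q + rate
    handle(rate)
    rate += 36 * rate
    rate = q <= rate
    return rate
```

if weight == q and q <= rate:

Transformed code:
def mix(weight, rate, q):
    weight = rate <= q
    if weight == q and q <= rate:
        raise ValueError(37)
    for offset in rate:
        q = (37 <= 12) // (q % q)
        if rate < 4:
            continue
    rate = q + rate
    handle(rate)
    rate += 36 * rate
    rate = q <= rate
    return rate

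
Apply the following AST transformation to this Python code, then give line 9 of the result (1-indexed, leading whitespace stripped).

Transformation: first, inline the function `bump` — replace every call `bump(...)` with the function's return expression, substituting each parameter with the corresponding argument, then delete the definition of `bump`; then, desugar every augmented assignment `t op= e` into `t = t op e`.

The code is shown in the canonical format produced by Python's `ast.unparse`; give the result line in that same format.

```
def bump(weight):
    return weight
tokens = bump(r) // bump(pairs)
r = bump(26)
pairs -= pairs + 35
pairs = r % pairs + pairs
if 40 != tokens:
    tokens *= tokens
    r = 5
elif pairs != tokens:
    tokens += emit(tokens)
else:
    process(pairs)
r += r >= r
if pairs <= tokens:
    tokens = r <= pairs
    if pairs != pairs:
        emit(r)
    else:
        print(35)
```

Transformed code:
tokens = r // pairs
r = 26
pairs = pairs - (pairs + 35)
pairs = r % pairs + pairs
if 40 != tokens:
    tokens = tokens * tokens
    r = 5
elif pairs != tokens:
    tokens = tokens + emit(tokens)
else:
    process(pairs)
r = r + (r >= r)
if pairs <= tokens:
    tokens = r <= pairs
    if pairs != pairs:
        emit(r)
    else:
        print(35)

tokens = tokens + emit(tokens)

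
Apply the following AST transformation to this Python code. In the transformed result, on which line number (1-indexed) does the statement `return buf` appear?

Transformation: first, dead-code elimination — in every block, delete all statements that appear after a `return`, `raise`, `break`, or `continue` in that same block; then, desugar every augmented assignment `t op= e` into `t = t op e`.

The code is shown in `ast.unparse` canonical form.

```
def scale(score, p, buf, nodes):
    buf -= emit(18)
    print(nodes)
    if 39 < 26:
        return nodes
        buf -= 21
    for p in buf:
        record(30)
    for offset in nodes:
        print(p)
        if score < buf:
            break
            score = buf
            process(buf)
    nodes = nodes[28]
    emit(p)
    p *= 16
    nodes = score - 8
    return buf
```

Transformed code:
def scale(score, p, buf, nodes):
    buf = buf - emit(18)
    print(nodes)
    if 39 < 26:
        return nodes
    for p in buf:
        record(30)
    for offset in nodes:
        print(p)
        if score < buf:
            break
    nodes = nodes[28]
    emit(p)
    p = p * 16
    nodes = score - 8
    return buf

16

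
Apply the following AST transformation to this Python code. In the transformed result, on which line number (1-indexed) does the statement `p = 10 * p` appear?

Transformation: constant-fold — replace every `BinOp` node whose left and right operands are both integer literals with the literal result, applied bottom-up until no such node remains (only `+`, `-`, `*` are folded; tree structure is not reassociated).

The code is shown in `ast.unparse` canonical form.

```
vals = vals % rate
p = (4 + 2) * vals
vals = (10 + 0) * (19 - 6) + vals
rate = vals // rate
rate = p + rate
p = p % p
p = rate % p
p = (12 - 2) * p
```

Transformed code:
vals = vals % rate
p = 6 * vals
vals = 130 + vals
rate = vals // rate
rate = p + rate
p = p % p
p = rate % p
p = 10 * p

8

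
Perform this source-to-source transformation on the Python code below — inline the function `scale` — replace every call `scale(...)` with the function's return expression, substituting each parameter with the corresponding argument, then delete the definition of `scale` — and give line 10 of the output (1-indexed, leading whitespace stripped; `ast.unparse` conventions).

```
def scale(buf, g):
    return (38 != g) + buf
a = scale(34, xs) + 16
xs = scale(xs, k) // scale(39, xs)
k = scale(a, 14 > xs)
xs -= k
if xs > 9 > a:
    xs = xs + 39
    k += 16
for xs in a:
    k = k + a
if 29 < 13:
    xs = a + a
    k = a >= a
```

if 29 < 13:

Transformed code:
a = (38 != xs) + 34 + 16
xs = ((38 != k) + xs) // ((38 != xs) + 39)
k = (38 != (14 > xs)) + a
xs -= k
if xs > 9 > a:
    xs = xs + 39
    k += 16
for xs in a:
    k = k + a
if 29 < 13:
    xs = a + a
    k = a >= a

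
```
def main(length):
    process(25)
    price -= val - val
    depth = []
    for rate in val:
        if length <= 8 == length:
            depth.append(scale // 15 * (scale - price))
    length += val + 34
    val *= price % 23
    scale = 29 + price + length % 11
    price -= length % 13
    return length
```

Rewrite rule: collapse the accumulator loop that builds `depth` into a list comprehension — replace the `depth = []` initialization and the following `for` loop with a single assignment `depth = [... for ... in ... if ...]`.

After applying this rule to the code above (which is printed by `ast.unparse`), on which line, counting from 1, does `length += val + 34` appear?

Transformed code:
def main(length):
    process(25)
    price -= val - val
    depth = [scale // 15 * (scale - price) for rate in val if length <= 8 == length]
    length += val + 34
    val *= price % 23
    scale = 29 + price + length % 11
    price -= length % 13
    return length

5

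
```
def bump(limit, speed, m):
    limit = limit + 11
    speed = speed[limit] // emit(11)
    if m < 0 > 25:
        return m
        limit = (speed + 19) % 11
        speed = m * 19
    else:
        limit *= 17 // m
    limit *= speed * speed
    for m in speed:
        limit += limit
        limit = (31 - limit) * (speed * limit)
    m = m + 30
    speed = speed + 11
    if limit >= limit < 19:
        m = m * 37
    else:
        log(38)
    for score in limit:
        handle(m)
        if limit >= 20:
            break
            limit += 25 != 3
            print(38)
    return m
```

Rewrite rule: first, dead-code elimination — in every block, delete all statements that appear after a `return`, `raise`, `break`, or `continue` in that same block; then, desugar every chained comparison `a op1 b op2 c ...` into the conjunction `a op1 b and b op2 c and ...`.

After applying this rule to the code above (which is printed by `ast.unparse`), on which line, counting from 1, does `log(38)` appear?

Transformed code:
def bump(limit, speed, m):
    limit = limit + 11
    speed = speed[limit] // emit(11)
    if m < 0 and 0 > 25:
        return m
    else:
        limit *= 17 // m
    limit *= speed * speed
    for m in speed:
        limit += limit
        limit = (31 - limit) * (speed * limit)
    m = m + 30
    speed = speed + 11
    if limit >= limit and limit < 19:
        m = m * 37
    else:
        log(38)
    for score in limit:
        handle(m)
        if limit >= 20:
            break
    return m

17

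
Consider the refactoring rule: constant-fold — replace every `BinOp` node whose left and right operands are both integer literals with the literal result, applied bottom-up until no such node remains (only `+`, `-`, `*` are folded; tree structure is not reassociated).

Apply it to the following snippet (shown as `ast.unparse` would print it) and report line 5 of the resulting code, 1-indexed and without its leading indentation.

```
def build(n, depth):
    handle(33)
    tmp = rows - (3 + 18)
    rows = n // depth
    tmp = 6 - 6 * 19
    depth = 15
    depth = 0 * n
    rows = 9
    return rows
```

Transformed code:
def build(n, depth):
    handle(33)
    tmp = rows - 21
    rows = n // depth
    tmp = -108
    depth = 15
    depth = 0 * n
    rows = 9
    return rows

tmp = -108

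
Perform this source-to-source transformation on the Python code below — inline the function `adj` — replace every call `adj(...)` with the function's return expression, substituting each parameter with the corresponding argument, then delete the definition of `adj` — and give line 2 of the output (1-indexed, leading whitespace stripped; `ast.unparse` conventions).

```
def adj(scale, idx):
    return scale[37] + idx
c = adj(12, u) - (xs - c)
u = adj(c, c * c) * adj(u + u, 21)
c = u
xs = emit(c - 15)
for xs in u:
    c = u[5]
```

u = (c[37] + c * c) * ((u + u)[37] + 21)

Transformed code:
c = 12[37] + u - (xs - c)
u = (c[37] + c * c) * ((u + u)[37] + 21)
c = u
xs = emit(c - 15)
for xs in u:
    c = u[5]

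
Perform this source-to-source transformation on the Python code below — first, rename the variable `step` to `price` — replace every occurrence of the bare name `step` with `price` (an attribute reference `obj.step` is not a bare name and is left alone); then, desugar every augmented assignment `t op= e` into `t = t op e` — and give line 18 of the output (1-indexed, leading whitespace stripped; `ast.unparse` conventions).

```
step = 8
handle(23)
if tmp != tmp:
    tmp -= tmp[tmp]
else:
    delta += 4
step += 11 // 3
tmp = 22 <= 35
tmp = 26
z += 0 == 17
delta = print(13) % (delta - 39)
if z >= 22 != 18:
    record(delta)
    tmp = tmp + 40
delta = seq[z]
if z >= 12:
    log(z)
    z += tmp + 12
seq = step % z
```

Transformed code:
price = 8
handle(23)
if tmp != tmp:
    tmp = tmp - tmp[tmp]
else:
    delta = delta + 4
price = price + 11 // 3
tmp = 22 <= 35
tmp = 26
z = z + (0 == 17)
delta = print(13) % (delta - 39)
if z >= 22 != 18:
    record(delta)
    tmp = tmp + 40
delta = seq[z]
if z >= 12:
    log(z)
    z = z + (tmp + 12)
seq = price % z

z = z + (tmp + 12)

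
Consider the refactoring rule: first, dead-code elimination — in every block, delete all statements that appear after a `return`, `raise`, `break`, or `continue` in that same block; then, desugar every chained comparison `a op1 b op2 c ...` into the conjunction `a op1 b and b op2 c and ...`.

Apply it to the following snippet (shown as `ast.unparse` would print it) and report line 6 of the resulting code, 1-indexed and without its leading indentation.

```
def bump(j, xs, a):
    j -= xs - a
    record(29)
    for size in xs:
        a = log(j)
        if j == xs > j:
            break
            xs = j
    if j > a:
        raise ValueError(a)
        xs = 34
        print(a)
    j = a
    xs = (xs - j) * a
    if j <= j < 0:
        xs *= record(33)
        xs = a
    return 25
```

Transformed code:
def bump(j, xs, a):
    j -= xs - a
    record(29)
    for size in xs:
        a = log(j)
        if j == xs and xs > j:
            break
    if j > a:
        raise ValueError(a)
    j = a
    xs = (xs - j) * a
    if j <= j and j < 0:
        xs *= record(33)
        xs = a
    return 25

if j == xs and xs > j:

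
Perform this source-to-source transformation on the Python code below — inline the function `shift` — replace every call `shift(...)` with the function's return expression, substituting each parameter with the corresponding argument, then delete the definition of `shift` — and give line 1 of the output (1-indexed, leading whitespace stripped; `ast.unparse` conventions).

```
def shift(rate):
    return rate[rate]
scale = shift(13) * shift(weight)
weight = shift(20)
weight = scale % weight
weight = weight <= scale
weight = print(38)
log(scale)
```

Transformed code:
scale = 13[13] * weight[weight]
weight = 20[20]
weight = scale % weight
weight = weight <= scale
weight = print(38)
log(scale)

scale = 13[13] * weight[weight]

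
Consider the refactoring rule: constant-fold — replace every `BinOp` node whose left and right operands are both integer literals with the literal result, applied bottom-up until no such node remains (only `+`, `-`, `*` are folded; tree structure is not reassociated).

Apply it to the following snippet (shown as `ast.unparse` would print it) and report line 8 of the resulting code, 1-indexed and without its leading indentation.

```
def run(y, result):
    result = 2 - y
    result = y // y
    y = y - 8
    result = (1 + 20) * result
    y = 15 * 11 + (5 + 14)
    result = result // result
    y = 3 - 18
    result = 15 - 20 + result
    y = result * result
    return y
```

y = -15

Transformed code:
def run(y, result):
    result = 2 - y
    result = y // y
    y = y - 8
    result = 21 * result
    y = 184
    result = result // result
    y = -15
    result = -5 + result
    y = result * result
    return y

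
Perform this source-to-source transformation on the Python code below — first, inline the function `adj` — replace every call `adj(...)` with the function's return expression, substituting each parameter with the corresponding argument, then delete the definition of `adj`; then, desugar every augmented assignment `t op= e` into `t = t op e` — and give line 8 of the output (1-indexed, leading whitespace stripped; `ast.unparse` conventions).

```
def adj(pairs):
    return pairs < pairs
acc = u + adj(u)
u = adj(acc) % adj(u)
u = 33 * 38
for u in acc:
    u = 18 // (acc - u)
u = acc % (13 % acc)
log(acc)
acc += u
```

Transformed code:
acc = u + (u < u)
u = (acc < acc) % (u < u)
u = 33 * 38
for u in acc:
    u = 18 // (acc - u)
u = acc % (13 % acc)
log(acc)
acc = acc + u

acc = acc + u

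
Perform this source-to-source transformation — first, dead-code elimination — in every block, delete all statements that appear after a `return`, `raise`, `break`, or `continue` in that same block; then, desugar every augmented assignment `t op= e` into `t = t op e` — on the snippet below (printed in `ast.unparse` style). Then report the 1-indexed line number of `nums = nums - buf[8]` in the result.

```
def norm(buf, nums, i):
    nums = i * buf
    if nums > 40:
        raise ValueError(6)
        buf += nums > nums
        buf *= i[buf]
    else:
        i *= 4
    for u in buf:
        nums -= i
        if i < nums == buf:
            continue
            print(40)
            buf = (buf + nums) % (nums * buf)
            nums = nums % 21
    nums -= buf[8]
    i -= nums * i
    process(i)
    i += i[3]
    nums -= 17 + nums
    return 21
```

11

Transformed code:
def norm(buf, nums, i):
    nums = i * buf
    if nums > 40:
        raise ValueError(6)
    else:
        i = i * 4
    for u in buf:
        nums = nums - i
        if i < nums == buf:
            continue
    nums = nums - buf[8]
    i = i - nums * i
    process(i)
    i = i + i[3]
    nums = nums - (17 + nums)
    return 21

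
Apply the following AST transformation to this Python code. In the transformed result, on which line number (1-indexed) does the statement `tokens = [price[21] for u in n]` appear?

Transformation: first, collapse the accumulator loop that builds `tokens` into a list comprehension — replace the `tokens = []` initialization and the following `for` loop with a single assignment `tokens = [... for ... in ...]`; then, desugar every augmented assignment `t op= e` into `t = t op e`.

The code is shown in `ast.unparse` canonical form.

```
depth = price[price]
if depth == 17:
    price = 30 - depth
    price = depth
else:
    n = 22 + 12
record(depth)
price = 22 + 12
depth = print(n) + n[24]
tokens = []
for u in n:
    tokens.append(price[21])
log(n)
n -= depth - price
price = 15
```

10

Transformed code:
depth = price[price]
if depth == 17:
    price = 30 - depth
    price = depth
else:
    n = 22 + 12
record(depth)
price = 22 + 12
depth = print(n) + n[24]
tokens = [price[21] for u in n]
log(n)
n = n - (depth - price)
price = 15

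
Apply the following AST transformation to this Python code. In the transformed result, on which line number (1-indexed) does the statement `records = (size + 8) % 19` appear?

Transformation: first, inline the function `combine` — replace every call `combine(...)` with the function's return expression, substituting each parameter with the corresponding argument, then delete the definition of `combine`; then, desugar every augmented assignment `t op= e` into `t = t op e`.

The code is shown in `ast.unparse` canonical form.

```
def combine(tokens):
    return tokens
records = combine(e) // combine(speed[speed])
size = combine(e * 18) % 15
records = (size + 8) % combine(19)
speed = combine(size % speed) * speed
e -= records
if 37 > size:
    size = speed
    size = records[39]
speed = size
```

Transformed code:
records = e // speed[speed]
size = e * 18 % 15
records = (size + 8) % 19
speed = size % speed * speed
e = e - records
if 37 > size:
    size = speed
    size = records[39]
speed = size

3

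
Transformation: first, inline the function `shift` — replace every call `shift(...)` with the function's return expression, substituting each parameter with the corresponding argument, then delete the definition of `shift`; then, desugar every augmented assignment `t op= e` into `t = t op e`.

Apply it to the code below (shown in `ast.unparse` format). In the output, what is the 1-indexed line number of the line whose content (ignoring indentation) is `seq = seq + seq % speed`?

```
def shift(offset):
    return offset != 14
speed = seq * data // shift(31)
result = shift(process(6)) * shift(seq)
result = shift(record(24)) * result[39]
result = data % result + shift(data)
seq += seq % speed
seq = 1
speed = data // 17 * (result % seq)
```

Transformed code:
speed = seq * data // (31 != 14)
result = (process(6) != 14) * (seq != 14)
result = (record(24) != 14) * result[39]
result = data % result + (data != 14)
seq = seq + seq % speed
seq = 1
speed = data // 17 * (result % seq)

5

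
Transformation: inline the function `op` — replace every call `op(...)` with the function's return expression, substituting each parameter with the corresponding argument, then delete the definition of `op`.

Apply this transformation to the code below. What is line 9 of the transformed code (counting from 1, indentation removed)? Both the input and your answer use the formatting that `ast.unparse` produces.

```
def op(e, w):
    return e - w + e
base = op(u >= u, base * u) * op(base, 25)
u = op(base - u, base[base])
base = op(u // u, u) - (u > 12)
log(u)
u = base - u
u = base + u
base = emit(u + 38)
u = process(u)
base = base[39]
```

base = base[39]

Transformed code:
base = ((u >= u) - base * u + (u >= u)) * (base - 25 + base)
u = base - u - base[base] + (base - u)
base = u // u - u + u // u - (u > 12)
log(u)
u = base - u
u = base + u
base = emit(u + 38)
u = process(u)
base = base[39]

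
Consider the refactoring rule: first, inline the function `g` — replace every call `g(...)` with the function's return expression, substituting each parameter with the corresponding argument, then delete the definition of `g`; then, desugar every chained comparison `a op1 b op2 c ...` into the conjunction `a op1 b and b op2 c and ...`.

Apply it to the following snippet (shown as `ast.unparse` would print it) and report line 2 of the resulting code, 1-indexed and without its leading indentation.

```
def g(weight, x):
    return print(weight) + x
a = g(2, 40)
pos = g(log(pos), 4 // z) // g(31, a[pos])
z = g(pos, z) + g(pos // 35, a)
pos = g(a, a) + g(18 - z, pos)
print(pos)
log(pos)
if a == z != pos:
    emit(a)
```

pos = (print(log(pos)) + 4 // z) // (print(31) + a[pos])

Transformed code:
a = print(2) + 40
pos = (print(log(pos)) + 4 // z) // (print(31) + a[pos])
z = print(pos) + z + (print(pos // 35) + a)
pos = print(a) + a + (print(18 - z) + pos)
print(pos)
log(pos)
if a == z and z != pos:
    emit(a)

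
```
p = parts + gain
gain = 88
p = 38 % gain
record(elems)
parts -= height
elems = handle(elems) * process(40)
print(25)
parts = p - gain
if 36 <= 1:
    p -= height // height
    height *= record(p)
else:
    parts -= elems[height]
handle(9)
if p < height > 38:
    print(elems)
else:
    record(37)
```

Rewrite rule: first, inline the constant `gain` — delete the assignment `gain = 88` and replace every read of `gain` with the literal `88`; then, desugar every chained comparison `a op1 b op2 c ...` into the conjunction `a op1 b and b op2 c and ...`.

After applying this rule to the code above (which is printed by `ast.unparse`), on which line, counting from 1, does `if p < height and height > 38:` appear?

Transformed code:
p = parts + 88
p = 38 % 88
record(elems)
parts -= height
elems = handle(elems) * process(40)
print(25)
parts = p - 88
if 36 <= 1:
    p -= height // height
    height *= record(p)
else:
    parts -= elems[height]
handle(9)
if p < height and height > 38:
    print(elems)
else:
    record(37)

14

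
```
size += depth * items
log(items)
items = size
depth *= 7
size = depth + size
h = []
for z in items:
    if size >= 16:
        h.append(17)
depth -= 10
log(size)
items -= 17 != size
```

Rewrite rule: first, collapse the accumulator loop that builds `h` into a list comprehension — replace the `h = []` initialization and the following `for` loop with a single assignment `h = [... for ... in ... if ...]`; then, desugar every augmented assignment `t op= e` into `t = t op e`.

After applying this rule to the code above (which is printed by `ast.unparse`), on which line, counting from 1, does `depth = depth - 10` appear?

7

Transformed code:
size = size + depth * items
log(items)
items = size
depth = depth * 7
size = depth + size
h = [17 for z in items if size >= 16]
depth = depth - 10
log(size)
items = items - (17 != size)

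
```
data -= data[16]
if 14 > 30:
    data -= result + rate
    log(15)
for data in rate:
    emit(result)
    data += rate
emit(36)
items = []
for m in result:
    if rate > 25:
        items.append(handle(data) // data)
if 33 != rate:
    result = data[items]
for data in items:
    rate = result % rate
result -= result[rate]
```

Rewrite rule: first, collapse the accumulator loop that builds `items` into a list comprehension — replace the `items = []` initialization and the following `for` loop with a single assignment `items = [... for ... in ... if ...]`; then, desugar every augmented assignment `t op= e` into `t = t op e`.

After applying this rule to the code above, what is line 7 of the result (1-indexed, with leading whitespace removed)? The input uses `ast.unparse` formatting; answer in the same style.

data = data + rate

Transformed code:
data = data - data[16]
if 14 > 30:
    data = data - (result + rate)
    log(15)
for data in rate:
    emit(result)
    data = data + rate
emit(36)
items = [handle(data) // data for m in result if rate > 25]
if 33 != rate:
    result = data[items]
for data in items:
    rate = result % rate
result = result - result[rate]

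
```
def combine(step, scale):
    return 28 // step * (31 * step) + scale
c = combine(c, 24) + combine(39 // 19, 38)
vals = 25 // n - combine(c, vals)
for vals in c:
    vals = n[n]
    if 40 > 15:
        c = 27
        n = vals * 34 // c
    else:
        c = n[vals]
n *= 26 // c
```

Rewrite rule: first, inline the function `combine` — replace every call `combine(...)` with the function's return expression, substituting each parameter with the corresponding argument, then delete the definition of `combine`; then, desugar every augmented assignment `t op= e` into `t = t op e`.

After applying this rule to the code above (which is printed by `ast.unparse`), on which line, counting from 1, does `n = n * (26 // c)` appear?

Transformed code:
c = 28 // c * (31 * c) + 24 + (28 // (39 // 19) * (31 * (39 // 19)) + 38)
vals = 25 // n - (28 // c * (31 * c) + vals)
for vals in c:
    vals = n[n]
    if 40 > 15:
        c = 27
        n = vals * 34 // c
    else:
        c = n[vals]
n = n * (26 // c)

10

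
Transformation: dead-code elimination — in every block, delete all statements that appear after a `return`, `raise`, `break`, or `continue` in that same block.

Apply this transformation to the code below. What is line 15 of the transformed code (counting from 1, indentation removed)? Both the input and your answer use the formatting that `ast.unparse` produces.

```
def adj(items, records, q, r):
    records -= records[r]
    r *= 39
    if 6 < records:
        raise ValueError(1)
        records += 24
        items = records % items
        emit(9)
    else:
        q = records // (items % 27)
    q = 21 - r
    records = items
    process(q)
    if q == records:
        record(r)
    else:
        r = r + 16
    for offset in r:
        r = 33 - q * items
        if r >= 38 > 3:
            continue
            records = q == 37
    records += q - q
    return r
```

Transformed code:
def adj(items, records, q, r):
    records -= records[r]
    r *= 39
    if 6 < records:
        raise ValueError(1)
    else:
        q = records // (items % 27)
    q = 21 - r
    records = items
    process(q)
    if q == records:
        record(r)
    else:
        r = r + 16
    for offset in r:
        r = 33 - q * items
        if r >= 38 > 3:
            continue
    records += q - q
    return r

for offset in r:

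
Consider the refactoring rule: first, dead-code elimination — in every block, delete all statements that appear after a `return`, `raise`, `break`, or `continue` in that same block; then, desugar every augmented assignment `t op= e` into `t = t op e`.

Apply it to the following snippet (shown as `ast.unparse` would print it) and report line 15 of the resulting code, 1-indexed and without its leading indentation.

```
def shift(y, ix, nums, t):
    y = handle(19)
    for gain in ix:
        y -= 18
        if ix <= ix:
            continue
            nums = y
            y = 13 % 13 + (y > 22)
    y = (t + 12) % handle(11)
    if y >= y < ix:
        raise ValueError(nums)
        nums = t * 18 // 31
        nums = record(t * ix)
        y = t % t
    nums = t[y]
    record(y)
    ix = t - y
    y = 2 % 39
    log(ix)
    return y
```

return y

Transformed code:
def shift(y, ix, nums, t):
    y = handle(19)
    for gain in ix:
        y = y - 18
        if ix <= ix:
            continue
    y = (t + 12) % handle(11)
    if y >= y < ix:
        raise ValueError(nums)
    nums = t[y]
    record(y)
    ix = t - y
    y = 2 % 39
    log(ix)
    return y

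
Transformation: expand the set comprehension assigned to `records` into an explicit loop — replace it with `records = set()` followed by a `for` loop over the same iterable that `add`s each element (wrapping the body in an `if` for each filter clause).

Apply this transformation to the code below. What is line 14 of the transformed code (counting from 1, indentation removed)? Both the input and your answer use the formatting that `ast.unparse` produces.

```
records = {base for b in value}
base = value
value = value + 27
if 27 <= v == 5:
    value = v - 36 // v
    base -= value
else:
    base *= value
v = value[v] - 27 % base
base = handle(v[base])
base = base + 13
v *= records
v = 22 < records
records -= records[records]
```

Transformed code:
records = set()
for b in value:
    records.add(base)
base = value
value = value + 27
if 27 <= v == 5:
    value = v - 36 // v
    base -= value
else:
    base *= value
v = value[v] - 27 % base
base = handle(v[base])
base = base + 13
v *= records
v = 22 < records
records -= records[records]

v *= records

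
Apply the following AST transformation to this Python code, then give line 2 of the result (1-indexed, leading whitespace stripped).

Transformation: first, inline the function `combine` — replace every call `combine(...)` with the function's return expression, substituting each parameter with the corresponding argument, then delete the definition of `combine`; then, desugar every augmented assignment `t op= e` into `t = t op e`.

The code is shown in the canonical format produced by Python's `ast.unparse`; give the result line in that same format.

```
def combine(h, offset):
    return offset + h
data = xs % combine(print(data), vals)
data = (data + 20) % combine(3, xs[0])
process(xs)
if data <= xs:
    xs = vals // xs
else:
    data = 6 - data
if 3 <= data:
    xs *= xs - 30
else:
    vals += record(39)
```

data = (data + 20) % (xs[0] + 3)

Transformed code:
data = xs % (vals + print(data))
data = (data + 20) % (xs[0] + 3)
process(xs)
if data <= xs:
    xs = vals // xs
else:
    data = 6 - data
if 3 <= data:
    xs = xs * (xs - 30)
else:
    vals = vals + record(39)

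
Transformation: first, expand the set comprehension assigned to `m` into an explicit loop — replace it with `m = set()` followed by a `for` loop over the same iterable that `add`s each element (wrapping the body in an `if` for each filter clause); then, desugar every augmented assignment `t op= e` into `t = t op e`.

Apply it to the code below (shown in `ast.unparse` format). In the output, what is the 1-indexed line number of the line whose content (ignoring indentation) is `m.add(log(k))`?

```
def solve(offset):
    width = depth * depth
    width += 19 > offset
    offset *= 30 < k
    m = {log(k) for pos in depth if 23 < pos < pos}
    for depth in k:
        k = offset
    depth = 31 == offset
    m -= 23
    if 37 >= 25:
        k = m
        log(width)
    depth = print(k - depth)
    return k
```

Transformed code:
def solve(offset):
    width = depth * depth
    width = width + (19 > offset)
    offset = offset * (30 < k)
    m = set()
    for pos in depth:
        if 23 < pos < pos:
            m.add(log(k))
    for depth in k:
        k = offset
    depth = 31 == offset
    m = m - 23
    if 37 >= 25:
        k = m
        log(width)
    depth = print(k - depth)
    return k

8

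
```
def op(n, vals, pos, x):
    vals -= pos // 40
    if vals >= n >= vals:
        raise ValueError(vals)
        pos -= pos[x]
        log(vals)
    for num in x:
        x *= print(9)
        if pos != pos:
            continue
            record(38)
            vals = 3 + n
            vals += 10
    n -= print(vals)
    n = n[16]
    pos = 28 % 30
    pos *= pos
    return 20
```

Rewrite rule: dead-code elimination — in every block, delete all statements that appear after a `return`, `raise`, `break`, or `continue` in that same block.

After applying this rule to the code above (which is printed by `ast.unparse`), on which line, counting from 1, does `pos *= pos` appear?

12

Transformed code:
def op(n, vals, pos, x):
    vals -= pos // 40
    if vals >= n >= vals:
        raise ValueError(vals)
    for num in x:
        x *= print(9)
        if pos != pos:
            continue
    n -= print(vals)
    n = n[16]
    pos = 28 % 30
    pos *= pos
    return 20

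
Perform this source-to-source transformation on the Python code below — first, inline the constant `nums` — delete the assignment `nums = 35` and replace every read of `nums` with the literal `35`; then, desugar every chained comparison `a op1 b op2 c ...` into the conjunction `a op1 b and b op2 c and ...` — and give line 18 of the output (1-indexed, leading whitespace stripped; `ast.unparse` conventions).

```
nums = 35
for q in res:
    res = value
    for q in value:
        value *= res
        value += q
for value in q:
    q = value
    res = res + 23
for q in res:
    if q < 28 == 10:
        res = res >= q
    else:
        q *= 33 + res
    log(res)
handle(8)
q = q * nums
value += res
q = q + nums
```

q = q + 35

Transformed code:
for q in res:
    res = value
    for q in value:
        value *= res
        value += q
for value in q:
    q = value
    res = res + 23
for q in res:
    if q < 28 and 28 == 10:
        res = res >= q
    else:
        q *= 33 + res
    log(res)
handle(8)
q = q * 35
value += res
q = q + 35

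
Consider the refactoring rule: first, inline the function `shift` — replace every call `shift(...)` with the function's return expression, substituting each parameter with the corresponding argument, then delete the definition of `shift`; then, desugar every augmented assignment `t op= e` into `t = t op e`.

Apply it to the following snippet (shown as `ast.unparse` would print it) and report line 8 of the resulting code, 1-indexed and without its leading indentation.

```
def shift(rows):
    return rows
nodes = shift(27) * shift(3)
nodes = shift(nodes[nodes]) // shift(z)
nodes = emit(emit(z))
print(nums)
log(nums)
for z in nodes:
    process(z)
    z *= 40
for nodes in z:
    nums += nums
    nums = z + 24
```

z = z * 40

Transformed code:
nodes = 27 * 3
nodes = nodes[nodes] // z
nodes = emit(emit(z))
print(nums)
log(nums)
for z in nodes:
    process(z)
    z = z * 40
for nodes in z:
    nums = nums + nums
    nums = z + 24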